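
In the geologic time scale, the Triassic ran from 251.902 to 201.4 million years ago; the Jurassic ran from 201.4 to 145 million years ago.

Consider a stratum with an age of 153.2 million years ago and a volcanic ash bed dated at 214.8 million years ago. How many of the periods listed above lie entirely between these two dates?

The older date is 214.8 Ma and the younger is 153.2 Ma.
No period both begins after 214.8 Ma and ends before 153.2 Ma, so the count is 0.

0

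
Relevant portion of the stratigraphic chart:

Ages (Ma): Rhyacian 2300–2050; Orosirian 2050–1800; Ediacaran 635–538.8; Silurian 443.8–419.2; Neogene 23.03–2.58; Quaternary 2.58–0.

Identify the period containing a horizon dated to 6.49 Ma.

6.49 Ma lies between 23.03 and 2.58 Ma, so it falls in the Neogene.

Neogene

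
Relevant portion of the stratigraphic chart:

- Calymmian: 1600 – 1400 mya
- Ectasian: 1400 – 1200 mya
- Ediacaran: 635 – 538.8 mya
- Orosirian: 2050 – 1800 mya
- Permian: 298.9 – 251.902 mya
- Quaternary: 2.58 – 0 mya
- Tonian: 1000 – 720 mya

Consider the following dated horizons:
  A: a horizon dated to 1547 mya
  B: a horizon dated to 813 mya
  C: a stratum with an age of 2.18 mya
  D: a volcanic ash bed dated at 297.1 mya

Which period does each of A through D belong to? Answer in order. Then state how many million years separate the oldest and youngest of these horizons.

A: 1547 Ma lies in 1600–1400 Ma, so Calymmian.
B: 813 Ma lies in 1000–720 Ma, so Tonian.
C: 2.18 Ma lies in 2.58–0 Ma, so Quaternary.
D: 297.1 Ma lies in 298.9–251.902 Ma, so Permian.
Oldest = 1547 Ma, youngest = 2.18 Ma → span 1544.82 Myr.

A — Calymmian; B — Tonian; C — Quaternary; D — Permian; span 1544.82 million years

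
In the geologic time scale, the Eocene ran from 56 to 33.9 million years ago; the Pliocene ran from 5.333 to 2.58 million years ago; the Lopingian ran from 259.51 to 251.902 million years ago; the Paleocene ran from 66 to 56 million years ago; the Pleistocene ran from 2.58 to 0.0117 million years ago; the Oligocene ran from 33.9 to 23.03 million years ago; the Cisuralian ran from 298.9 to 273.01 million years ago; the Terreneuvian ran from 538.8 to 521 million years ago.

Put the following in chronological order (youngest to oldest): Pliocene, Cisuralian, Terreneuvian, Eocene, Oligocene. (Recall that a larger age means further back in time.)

Pliocene → Oligocene → Eocene → Cisuralian → Terreneuvian

Read off each span (Ma): Pliocene 5.333–2.58; Cisuralian 298.9–273.01; Terreneuvian 538.8–521; Eocene 56–33.9; Oligocene 33.9–23.03.
Larger Ma is older, so oldest→youngest is Terreneuvian, Cisuralian, Eocene, Oligocene, Pliocene; reverse it for youngest→oldest.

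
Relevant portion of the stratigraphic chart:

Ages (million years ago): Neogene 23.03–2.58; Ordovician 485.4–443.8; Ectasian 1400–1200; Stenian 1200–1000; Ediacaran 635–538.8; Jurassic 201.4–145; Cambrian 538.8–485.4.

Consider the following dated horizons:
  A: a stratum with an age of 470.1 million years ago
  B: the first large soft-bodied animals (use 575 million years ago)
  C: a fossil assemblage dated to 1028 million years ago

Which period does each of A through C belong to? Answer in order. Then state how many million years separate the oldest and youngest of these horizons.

A — Ordovician; B — Ediacaran; C — Stenian; span 557.9 million years

A: 470.1 Ma lies in 485.4–443.8 Ma, so Ordovician.
B: 575 Ma lies in 635–538.8 Ma, so Ediacaran.
C: 1028 Ma lies in 1200–1000 Ma, so Stenian.
Oldest = 1028 Ma, youngest = 470.1 Ma → span 557.9 Myr.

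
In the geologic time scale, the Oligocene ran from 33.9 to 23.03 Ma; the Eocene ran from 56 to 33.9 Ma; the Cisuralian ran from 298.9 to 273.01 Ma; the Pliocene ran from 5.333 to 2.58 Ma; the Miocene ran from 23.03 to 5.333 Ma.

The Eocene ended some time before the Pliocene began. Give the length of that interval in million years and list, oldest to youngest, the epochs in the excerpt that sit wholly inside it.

28.567 million years; Oligocene, Miocene

The Eocene closes at 33.9 Ma and the Pliocene opens at 5.333 Ma, so the interval is 33.9 − 5.333 = 28.567 Myr.
An epoch fits inside if it starts at or after 33.9 Ma and ends at or before 5.333 Ma; oldest first that gives Oligocene, Miocene.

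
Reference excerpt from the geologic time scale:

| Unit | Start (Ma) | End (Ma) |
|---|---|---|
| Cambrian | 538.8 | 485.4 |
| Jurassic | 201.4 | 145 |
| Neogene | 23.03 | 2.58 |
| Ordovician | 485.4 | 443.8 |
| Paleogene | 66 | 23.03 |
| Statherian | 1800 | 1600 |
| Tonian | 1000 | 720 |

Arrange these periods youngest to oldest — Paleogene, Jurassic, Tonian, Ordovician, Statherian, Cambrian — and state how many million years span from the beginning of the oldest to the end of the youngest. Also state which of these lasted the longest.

Start ages (Ma): Statherian 1800, Tonian 1000, Cambrian 538.8, Ordovician 485.4, Jurassic 201.4, Paleogene 66.
Ordered youngest to oldest: Paleogene, Jurassic, Ordovician, Cambrian, Tonian, Statherian.
Span = 1800 − 23.03 = 1776.97 Myr.
Durations: Cambrian 53.4, Ordovician 41.6, Statherian 200, Jurassic 56.4, Tonian 280, Paleogene 42.97 → longest is Tonian (280 Myr).

Paleogene → Jurassic → Ordovician → Cambrian → Tonian → Statherian; total span 1776.97 Myr; longest is Tonian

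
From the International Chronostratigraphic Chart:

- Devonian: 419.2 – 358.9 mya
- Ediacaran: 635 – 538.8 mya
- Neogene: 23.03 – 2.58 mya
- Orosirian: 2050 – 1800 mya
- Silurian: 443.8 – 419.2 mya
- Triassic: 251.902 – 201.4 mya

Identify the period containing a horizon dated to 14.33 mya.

Neogene

14.33 Ma lies between 23.03 and 2.58 Ma, so it falls in the Neogene.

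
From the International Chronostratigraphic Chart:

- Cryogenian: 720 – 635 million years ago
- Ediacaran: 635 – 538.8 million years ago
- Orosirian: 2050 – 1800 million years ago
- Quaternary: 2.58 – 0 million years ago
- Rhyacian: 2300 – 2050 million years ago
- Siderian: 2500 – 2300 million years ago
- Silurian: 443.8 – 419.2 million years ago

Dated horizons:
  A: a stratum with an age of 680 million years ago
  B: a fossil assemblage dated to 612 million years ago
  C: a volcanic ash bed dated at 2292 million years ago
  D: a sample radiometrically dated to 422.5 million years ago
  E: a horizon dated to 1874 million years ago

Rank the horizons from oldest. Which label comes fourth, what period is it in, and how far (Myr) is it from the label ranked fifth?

Sorted oldest-first by Ma: C (2292), E (1874), A (680), B (612), D (422.5).
The fourth oldest is B at 612 Ma, which lies in 635–538.8 Ma: the Ediacaran.
The fifth oldest is D at 422.5 Ma; separation = |612 − 422.5| = 189.5 Myr.

B, in the Ediacaran; 189.5 million years to D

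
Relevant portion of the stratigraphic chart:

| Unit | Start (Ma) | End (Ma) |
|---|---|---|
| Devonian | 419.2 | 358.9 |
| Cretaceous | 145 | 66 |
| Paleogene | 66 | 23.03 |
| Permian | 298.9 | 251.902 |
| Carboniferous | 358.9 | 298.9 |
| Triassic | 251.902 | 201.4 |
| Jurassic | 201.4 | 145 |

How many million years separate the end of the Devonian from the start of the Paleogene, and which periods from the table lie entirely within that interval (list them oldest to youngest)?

292.9 million years; Carboniferous, Permian, Triassic, Jurassic, Cretaceous

The Devonian closes at 358.9 Ma and the Paleogene opens at 66 Ma, so the interval is 358.9 − 66 = 292.9 Myr.
A period fits inside if it starts at or after 358.9 Ma and ends at or before 66 Ma; oldest first that gives Carboniferous, Permian, Triassic, Jurassic, Cretaceous.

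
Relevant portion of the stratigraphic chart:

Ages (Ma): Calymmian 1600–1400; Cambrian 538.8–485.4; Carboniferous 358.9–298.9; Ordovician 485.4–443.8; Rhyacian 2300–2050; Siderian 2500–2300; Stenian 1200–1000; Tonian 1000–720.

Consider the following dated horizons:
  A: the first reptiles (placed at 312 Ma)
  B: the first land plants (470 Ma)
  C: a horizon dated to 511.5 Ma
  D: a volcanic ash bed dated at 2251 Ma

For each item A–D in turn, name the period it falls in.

Match each age against the start–end ranges in the excerpt: A = 312 Ma → Carboniferous (358.9–298.9); B = 470 Ma → Ordovician (485.4–443.8); C = 511.5 Ma → Cambrian (538.8–485.4); D = 2251 Ma → Rhyacian (2300–2050).

A — Carboniferous; B — Ordovician; C — Cambrian; D — Rhyacian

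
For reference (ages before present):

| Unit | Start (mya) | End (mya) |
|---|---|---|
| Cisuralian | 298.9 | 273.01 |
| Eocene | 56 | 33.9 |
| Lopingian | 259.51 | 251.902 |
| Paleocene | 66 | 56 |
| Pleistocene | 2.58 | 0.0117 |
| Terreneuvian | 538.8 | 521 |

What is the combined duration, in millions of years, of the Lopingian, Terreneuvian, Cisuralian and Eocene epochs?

Duration is start − end for each: (259.51 − 251.902) + (538.8 − 521) + (298.9 − 273.01) + (56 − 33.9).
That is 7.608 + 17.8 + 25.89 + 22.1, which totals 73.398 million years.

73.398 million years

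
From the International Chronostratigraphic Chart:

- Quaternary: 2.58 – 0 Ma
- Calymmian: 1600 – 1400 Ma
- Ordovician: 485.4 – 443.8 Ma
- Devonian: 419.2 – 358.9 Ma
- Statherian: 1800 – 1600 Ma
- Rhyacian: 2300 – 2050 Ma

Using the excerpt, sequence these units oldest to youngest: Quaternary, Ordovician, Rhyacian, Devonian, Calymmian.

Sorting by start age (descending Ma, since larger Ma = older): Rhyacian start 2300, Calymmian start 1600, Ordovician start 485.4, Devonian start 419.2, Quaternary start 2.58.

Rhyacian, Calymmian, Ordovician, Devonian, Quaternary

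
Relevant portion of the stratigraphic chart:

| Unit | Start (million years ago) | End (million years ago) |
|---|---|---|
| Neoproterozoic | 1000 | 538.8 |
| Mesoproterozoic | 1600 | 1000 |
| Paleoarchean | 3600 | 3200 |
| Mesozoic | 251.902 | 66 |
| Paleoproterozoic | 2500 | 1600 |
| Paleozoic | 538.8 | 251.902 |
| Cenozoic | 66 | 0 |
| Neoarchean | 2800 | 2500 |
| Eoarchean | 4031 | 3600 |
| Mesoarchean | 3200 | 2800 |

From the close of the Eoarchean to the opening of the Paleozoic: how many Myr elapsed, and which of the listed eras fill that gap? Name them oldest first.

3061.2 million years; Paleoarchean, Mesoarchean, Neoarchean, Paleoproterozoic, Mesoproterozoic, Neoproterozoic

The Eoarchean closes at 3600 Ma and the Paleozoic opens at 538.8 Ma, so the interval is 3600 − 538.8 = 3061.2 Myr.
An era fits inside if it starts at or after 3600 Ma and ends at or before 538.8 Ma; oldest first that gives Paleoarchean, Mesoarchean, Neoarchean, Paleoproterozoic, Mesoproterozoic, Neoproterozoic.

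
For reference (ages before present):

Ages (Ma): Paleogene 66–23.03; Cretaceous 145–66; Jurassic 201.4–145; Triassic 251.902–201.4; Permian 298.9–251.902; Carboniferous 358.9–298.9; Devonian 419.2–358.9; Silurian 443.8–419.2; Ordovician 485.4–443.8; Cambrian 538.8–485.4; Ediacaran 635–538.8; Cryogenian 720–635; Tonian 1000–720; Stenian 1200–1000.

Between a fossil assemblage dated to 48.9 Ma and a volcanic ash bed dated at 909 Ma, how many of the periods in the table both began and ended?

909 Ma sits inside the Tonian (1000–720) and 48.9 Ma inside the Paleogene (66–23.03); neither of those is wholly between the two dates.
The listed periods lying completely between them are Cryogenian, Ediacaran, Cambrian, Ordovician, Silurian, Devonian, Carboniferous, Permian, Triassic, Jurassic, Cretaceous — 11 in all.

11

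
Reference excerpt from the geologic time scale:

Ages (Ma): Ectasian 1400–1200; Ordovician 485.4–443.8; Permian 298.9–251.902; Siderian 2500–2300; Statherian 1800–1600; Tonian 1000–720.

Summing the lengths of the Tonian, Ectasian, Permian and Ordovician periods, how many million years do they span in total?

Each duration: Tonian = 280; Ectasian = 200; Permian = 46.998; Ordovician = 41.6.
Sum: 280 + 200 + 46.998 + 41.6 = 568.598 Myr.

568.598 million years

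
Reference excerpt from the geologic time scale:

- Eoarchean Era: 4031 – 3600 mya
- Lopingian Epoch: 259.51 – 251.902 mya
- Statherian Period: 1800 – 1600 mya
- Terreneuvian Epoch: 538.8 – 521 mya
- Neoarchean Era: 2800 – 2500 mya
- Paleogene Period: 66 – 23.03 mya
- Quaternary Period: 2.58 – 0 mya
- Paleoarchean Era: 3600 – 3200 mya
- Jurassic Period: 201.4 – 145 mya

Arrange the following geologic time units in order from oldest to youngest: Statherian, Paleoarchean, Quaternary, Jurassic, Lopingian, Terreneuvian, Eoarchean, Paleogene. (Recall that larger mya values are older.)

The oldest of these is Eoarchean (starts 4031 Ma) and the youngest is Quaternary (ends 0 Ma).
In between, by decreasing start age: Paleoarchean (3600), Statherian (1800), Terreneuvian (538.8), Lopingian (259.51), Jurassic (201.4), Paleogene (66).

Eoarchean → Paleoarchean → Statherian → Terreneuvian → Lopingian → Jurassic → Paleogene → Quaternary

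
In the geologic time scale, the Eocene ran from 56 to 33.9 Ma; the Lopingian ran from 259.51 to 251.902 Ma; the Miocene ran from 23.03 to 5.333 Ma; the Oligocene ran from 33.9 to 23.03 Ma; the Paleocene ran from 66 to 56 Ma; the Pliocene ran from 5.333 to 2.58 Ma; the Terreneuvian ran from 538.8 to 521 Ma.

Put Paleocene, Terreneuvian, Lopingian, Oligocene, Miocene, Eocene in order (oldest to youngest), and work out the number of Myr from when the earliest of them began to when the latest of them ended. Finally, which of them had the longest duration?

Start ages (Ma): Terreneuvian 538.8, Lopingian 259.51, Paleocene 66, Eocene 56, Oligocene 33.9, Miocene 23.03.
Ordered oldest to youngest: Terreneuvian, Lopingian, Paleocene, Eocene, Oligocene, Miocene.
Span = 538.8 − 5.333 = 533.467 Myr.
Durations: Miocene 17.697, Paleocene 10, Oligocene 10.87, Terreneuvian 17.8, Eocene 22.1, Lopingian 7.608 → longest is Eocene (22.1 Myr).

Terreneuvian, Lopingian, Paleocene, Eocene, Oligocene, Miocene; total span 533.467 Myr; longest is Eocene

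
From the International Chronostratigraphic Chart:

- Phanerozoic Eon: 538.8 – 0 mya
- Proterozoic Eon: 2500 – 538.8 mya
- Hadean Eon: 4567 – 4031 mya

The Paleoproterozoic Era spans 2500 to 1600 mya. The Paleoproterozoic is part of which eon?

The Paleoproterozoic (2500–1600 Ma) lies entirely within 2500–538.8 Ma, the Proterozoic Eon.

Proterozoic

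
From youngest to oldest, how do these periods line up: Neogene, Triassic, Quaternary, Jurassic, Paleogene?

Quaternary, then Neogene, then Paleogene, then Jurassic, then Triassic

Group by era (each group listed oldest first) — Mesozoic: Triassic, Jurassic; Cenozoic: Paleogene, Neogene, Quaternary. The eras run Paleozoic → Mesozoic → Cenozoic. Concatenating the groups in that era order and then reversing gives youngest to oldest.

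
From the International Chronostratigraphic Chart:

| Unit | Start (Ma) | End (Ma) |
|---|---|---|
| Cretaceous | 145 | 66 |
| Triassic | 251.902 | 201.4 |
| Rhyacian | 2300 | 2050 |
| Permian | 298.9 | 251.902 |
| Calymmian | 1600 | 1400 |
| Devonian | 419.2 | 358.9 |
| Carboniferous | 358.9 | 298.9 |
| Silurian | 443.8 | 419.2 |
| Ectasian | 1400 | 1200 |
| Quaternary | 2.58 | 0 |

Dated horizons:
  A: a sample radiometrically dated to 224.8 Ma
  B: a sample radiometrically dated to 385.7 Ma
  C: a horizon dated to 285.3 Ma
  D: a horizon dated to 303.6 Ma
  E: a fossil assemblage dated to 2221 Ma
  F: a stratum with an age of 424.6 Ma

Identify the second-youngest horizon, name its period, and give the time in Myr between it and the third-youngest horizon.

C, in the Permian; 18.3 million years to D

Sorted youngest-first by Ma: A (224.8), C (285.3), D (303.6), B (385.7), F (424.6), E (2221).
The second youngest is C at 285.3 Ma, which lies in 298.9–251.902 Ma: the Permian.
The third youngest is D at 303.6 Ma; separation = |285.3 − 303.6| = 18.3 Myr.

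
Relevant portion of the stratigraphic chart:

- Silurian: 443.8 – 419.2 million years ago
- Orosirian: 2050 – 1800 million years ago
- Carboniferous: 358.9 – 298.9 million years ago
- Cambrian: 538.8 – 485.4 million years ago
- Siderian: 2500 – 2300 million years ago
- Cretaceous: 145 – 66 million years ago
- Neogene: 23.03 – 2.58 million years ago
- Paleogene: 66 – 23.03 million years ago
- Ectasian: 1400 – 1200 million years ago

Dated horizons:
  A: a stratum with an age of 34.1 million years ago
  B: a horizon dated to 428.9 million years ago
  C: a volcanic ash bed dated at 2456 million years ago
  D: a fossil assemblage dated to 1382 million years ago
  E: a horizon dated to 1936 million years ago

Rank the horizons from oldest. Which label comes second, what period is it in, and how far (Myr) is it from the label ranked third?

E, in the Orosirian; 554 million years to D

Sorted oldest-first by Ma: C (2456), E (1936), D (1382), B (428.9), A (34.1).
The second oldest is E at 1936 Ma, which lies in 2050–1800 Ma: the Orosirian.
The third oldest is D at 1382 Ma; separation = |1936 − 1382| = 554 Myr.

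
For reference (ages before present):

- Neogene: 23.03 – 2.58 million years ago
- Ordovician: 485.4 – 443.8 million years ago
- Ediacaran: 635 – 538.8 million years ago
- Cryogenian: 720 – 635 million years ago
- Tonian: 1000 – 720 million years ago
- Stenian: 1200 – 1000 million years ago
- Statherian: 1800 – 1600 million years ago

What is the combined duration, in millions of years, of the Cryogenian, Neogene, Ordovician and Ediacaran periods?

243.25 million years

Each duration: Cryogenian = 85; Neogene = 20.45; Ordovician = 41.6; Ediacaran = 96.2.
Sum: 85 + 20.45 + 41.6 + 96.2 = 243.25 Myr.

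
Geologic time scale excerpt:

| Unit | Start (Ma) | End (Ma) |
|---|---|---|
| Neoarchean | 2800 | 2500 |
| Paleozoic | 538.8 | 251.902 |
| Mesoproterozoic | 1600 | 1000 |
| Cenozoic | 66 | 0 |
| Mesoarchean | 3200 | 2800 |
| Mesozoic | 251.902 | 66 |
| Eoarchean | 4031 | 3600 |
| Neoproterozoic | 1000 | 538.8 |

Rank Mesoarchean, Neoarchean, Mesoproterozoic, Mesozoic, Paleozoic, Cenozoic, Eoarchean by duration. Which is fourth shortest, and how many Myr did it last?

Start − end for each: Mesoarchean 3200 − 2800 = 400; Neoarchean 2800 − 2500 = 300; Mesoproterozoic 1600 − 1000 = 600; Mesozoic 251.902 − 66 = 185.902; Paleozoic 538.8 − 251.902 = 286.898; Cenozoic 66 − 0 = 66; Eoarchean 4031 − 3600 = 431.
Ranking these from shortest: Cenozoic < Mesozoic < Paleozoic < Neoarchean < Mesoarchean < Eoarchean < Mesoproterozoic.
Position 4 in that ranking is Neoarchean, which lasted 300 Myr.

Neoarchean, 300 million years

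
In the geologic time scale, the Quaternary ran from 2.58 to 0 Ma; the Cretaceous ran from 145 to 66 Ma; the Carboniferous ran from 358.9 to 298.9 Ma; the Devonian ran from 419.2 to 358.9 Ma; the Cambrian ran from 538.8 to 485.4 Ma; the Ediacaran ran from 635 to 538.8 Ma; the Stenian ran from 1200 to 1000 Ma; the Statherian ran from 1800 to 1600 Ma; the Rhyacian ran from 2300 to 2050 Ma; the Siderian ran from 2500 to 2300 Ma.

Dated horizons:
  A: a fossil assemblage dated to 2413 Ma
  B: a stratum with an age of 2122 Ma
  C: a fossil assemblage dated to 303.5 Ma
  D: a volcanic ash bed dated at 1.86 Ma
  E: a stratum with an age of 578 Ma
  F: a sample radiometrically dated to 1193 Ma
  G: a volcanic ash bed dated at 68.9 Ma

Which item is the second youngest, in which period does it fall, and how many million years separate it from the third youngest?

Smaller Ma means younger, so youngest first: D 1.86 < G 68.9 < C 303.5 < E 578 < F 1193 < B 2122 < A 2413.
Counting 2 along gives G (68.9 Ma); the excerpt puts that inside the Cretaceous, 145–66 Ma.
Next in line is C (303.5 Ma), and 303.5 − 68.9 = 234.6 Myr.

G, in the Cretaceous; 234.6 million years to C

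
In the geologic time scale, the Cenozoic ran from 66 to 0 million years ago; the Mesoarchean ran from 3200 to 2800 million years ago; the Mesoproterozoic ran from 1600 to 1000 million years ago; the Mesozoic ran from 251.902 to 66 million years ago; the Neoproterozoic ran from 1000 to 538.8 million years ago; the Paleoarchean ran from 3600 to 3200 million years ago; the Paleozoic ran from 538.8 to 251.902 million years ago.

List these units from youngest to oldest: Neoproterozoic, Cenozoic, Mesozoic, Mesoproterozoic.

Cenozoic → Mesozoic → Neoproterozoic → Mesoproterozoic

The oldest of these is Mesoproterozoic (starts 1600 Ma) and the youngest is Cenozoic (ends 0 Ma).
In between, by decreasing start age: Neoproterozoic (1000), Mesozoic (251.902).
Listing youngest first means reversing that sequence.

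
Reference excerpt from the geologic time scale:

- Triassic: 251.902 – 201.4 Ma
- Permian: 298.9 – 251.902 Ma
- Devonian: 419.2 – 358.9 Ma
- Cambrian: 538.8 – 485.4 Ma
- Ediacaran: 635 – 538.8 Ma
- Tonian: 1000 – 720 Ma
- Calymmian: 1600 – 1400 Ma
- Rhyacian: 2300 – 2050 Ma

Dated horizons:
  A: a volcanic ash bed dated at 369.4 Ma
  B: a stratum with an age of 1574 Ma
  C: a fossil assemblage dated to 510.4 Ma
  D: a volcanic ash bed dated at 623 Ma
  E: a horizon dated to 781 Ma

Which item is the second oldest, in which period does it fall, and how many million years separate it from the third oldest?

Larger Ma means older, so oldest first: B 1574 > E 781 > D 623 > C 510.4 > A 369.4.
Counting 2 along gives E (781 Ma); the excerpt puts that inside the Tonian, 1000–720 Ma.
Next in line is D (623 Ma), and 781 − 623 = 158 Myr.

E, in the Tonian; 158 million years to D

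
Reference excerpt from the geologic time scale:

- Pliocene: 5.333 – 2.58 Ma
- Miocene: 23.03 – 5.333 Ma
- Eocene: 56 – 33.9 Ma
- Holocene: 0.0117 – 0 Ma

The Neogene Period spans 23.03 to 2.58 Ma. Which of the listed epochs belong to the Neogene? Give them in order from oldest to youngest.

Miocene, Pliocene

Epochs with both bounds inside 23.03–2.58 Ma: Miocene (23.03–5.333), Pliocene (5.333–2.58).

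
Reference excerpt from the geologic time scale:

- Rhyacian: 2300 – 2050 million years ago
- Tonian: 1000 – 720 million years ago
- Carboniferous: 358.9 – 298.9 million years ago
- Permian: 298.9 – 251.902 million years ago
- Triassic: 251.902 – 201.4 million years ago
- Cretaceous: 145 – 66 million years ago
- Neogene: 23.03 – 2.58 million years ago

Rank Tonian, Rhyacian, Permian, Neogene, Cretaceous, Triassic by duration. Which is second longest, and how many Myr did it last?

Start − end for each: Tonian 1000 − 720 = 280; Rhyacian 2300 − 2050 = 250; Permian 298.9 − 251.902 = 46.998; Neogene 23.03 − 2.58 = 20.45; Cretaceous 145 − 66 = 79; Triassic 251.902 − 201.4 = 50.502.
Ranking these from longest: Tonian > Rhyacian > Cretaceous > Triassic > Permian > Neogene.
Position 2 in that ranking is Rhyacian, which lasted 250 Myr.

Rhyacian, 250 million years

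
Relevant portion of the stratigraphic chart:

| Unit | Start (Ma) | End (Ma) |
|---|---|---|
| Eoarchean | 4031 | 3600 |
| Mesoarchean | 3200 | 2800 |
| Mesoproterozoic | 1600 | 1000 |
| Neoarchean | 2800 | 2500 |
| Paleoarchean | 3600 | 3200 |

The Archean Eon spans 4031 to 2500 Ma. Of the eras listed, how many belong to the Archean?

4

Eras inside 4031–2500 Ma: Eoarchean, Paleoarchean, Mesoarchean, Neoarchean — 4 in total.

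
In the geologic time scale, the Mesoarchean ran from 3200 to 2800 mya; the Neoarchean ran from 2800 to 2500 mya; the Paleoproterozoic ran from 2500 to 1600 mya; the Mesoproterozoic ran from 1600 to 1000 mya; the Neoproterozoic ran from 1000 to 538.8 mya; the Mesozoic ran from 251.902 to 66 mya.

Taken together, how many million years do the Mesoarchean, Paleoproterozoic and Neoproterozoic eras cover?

Duration is start − end for each: (3200 − 2800) + (2500 − 1600) + (1000 − 538.8).
That is 400 + 900 + 461.2, which totals 1761.2 million years.

1761.2 million years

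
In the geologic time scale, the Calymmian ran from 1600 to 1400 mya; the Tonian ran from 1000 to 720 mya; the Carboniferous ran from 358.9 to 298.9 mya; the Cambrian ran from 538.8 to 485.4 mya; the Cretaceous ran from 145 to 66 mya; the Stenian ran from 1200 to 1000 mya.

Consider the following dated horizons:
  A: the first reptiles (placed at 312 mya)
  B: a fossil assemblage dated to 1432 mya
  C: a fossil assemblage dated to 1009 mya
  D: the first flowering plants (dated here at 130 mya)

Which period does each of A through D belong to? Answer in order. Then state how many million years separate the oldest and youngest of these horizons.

A: 312 Ma lies in 358.9–298.9 Ma, so Carboniferous.
B: 1432 Ma lies in 1600–1400 Ma, so Calymmian.
C: 1009 Ma lies in 1200–1000 Ma, so Stenian.
D: 130 Ma lies in 145–66 Ma, so Cretaceous.
Oldest = 1432 Ma, youngest = 130 Ma → span 1302 Myr.

A — Carboniferous; B — Calymmian; C — Stenian; D — Cretaceous; span 1302 million years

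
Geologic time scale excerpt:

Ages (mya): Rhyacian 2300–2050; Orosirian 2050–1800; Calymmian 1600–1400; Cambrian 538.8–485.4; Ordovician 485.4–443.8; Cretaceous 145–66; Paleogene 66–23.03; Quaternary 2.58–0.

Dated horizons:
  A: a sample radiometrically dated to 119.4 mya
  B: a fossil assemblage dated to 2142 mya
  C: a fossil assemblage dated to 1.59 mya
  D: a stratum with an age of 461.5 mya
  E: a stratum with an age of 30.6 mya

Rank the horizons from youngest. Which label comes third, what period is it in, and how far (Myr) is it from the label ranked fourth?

Sorted youngest-first by Ma: C (1.59), E (30.6), A (119.4), D (461.5), B (2142).
The third youngest is A at 119.4 Ma, which lies in 145–66 Ma: the Cretaceous.
The fourth youngest is D at 461.5 Ma; separation = |119.4 − 461.5| = 342.1 Myr.

A, in the Cretaceous; 342.1 million years to D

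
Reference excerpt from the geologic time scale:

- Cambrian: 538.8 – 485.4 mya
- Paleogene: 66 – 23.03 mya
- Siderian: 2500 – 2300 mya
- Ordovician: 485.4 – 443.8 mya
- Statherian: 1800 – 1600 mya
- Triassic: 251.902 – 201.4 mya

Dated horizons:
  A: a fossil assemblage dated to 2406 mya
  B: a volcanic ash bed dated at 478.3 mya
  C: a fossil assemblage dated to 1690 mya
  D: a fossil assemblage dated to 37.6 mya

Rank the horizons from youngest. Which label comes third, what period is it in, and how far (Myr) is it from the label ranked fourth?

C, in the Statherian; 716 million years to A

Sorted youngest-first by Ma: D (37.6), B (478.3), C (1690), A (2406).
The third youngest is C at 1690 Ma, which lies in 1800–1600 Ma: the Statherian.
The fourth youngest is A at 2406 Ma; separation = |1690 − 2406| = 716 Myr.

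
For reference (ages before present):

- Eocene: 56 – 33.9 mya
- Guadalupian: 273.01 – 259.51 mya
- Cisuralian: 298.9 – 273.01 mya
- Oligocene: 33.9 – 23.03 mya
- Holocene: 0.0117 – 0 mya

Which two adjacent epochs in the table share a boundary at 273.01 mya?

Cisuralian and Guadalupian

The Cisuralian ends at 273.01 mya and the Guadalupian begins at 273.01 mya, so they share that boundary.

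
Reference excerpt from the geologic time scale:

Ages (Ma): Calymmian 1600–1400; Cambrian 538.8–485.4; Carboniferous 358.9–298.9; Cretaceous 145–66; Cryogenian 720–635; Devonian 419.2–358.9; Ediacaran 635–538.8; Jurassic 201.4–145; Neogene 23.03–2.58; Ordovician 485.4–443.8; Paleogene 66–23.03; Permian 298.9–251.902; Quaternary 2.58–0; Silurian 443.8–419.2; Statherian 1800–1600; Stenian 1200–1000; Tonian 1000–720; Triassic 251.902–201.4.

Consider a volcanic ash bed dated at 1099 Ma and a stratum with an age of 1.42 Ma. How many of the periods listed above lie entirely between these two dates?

1099 Ma sits inside the Stenian (1200–1000) and 1.42 Ma inside the Quaternary (2.58–0); neither of those is wholly between the two dates.
The listed periods lying completely between them are Tonian, Cryogenian, Ediacaran, Cambrian, Ordovician, Silurian, Devonian, Carboniferous, Permian, Triassic, Jurassic, Cretaceous, Paleogene, Neogene — 14 in all.

14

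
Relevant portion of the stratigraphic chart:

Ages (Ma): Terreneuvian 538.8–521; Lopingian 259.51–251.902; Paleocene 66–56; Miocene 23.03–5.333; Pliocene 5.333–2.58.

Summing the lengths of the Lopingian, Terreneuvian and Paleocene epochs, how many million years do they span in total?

35.408 million years

Each duration: Lopingian = 7.608; Terreneuvian = 17.8; Paleocene = 10.
Sum: 7.608 + 17.8 + 10 = 35.408 Myr.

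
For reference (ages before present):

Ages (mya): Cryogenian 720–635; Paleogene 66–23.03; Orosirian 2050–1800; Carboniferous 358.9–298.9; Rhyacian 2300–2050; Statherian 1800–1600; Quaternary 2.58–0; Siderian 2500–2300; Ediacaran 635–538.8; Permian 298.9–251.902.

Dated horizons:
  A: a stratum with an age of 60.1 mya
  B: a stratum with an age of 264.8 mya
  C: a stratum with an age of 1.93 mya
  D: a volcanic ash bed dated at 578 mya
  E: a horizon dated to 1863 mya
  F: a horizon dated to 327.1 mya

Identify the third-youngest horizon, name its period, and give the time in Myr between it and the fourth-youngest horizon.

Smaller Ma means younger, so youngest first: C 1.93 < A 60.1 < B 264.8 < F 327.1 < D 578 < E 1863.
Counting 3 along gives B (264.8 Ma); the excerpt puts that inside the Permian, 298.9–251.902 Ma.
Next in line is F (327.1 Ma), and 327.1 − 264.8 = 62.3 Myr.

B, in the Permian; 62.3 million years to F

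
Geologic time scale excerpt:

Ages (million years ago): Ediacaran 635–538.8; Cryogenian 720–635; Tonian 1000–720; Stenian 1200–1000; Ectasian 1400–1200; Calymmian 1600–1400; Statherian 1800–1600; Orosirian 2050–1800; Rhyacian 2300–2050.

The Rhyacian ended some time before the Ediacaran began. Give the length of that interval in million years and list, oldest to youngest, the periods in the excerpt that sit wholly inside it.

1415 million years; Orosirian, Statherian, Calymmian, Ectasian, Stenian, Tonian, Cryogenian

End of Rhyacian = 2050 Ma; start of Ediacaran = 635 Ma.
Gap = 2050 − 635 = 1415 Myr.
Periods wholly inside 2050–635 Ma: Orosirian (2050–1800), Statherian (1800–1600), Calymmian (1600–1400), Ectasian (1400–1200), Stenian (1200–1000), Tonian (1000–720), Cryogenian (720–635).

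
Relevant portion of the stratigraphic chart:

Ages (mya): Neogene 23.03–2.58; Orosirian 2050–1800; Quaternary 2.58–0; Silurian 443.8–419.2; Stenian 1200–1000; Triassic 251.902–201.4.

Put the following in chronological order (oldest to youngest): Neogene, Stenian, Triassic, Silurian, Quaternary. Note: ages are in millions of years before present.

Read off each span (Ma): Neogene 23.03–2.58; Stenian 1200–1000; Triassic 251.902–201.4; Silurian 443.8–419.2; Quaternary 2.58–0.
Larger Ma is older, so oldest→youngest is Stenian, Silurian, Triassic, Neogene, Quaternary.

Stenian → Silurian → Triassic → Neogene → Quaternary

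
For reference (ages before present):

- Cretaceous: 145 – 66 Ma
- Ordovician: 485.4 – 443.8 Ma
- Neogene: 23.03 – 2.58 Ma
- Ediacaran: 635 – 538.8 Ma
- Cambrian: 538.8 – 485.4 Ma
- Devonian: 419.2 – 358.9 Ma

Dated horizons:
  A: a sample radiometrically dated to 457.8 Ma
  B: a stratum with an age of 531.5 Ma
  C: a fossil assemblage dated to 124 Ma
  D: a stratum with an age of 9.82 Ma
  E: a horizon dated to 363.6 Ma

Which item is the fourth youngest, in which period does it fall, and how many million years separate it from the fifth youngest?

Smaller Ma means younger, so youngest first: D 9.82 < C 124 < E 363.6 < A 457.8 < B 531.5.
Counting 4 along gives A (457.8 Ma); the excerpt puts that inside the Ordovician, 485.4–443.8 Ma.
Next in line is B (531.5 Ma), and 531.5 − 457.8 = 73.7 Myr.

A, in the Ordovician; 73.7 million years to B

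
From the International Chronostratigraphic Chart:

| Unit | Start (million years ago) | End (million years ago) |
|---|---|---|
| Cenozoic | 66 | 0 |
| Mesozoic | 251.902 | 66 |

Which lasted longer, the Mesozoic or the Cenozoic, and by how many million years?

Mesozoic, by 119.902 million years

Mesozoic: 251.902 − 66 = 185.902 Myr.
Cenozoic: 66 − 0 = 66 Myr.
Difference: 185.902 − 66 = 119.902 Myr, so the Mesozoic was longer.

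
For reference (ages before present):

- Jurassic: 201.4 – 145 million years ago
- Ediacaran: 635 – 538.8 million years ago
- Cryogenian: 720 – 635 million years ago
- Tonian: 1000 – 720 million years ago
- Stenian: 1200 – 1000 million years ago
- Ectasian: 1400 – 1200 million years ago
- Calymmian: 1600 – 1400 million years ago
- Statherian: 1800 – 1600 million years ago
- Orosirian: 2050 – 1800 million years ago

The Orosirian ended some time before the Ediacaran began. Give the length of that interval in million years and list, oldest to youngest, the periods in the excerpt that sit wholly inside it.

End of Orosirian = 1800 Ma; start of Ediacaran = 635 Ma.
Gap = 1800 − 635 = 1165 Myr.
Periods wholly inside 1800–635 Ma: Statherian (1800–1600), Calymmian (1600–1400), Ectasian (1400–1200), Stenian (1200–1000), Tonian (1000–720), Cryogenian (720–635).

1165 million years; Statherian, Calymmian, Ectasian, Stenian, Tonian, Cryogenian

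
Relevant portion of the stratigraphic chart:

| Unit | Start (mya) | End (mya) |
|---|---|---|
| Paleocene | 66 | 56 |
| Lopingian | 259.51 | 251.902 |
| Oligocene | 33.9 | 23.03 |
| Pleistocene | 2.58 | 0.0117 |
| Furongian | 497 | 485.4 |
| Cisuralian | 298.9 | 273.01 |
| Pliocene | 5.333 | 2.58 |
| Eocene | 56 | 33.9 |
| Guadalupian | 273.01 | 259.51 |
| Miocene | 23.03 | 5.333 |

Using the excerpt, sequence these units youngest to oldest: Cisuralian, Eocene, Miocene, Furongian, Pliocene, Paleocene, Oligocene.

Read off each span (Ma): Cisuralian 298.9–273.01; Eocene 56–33.9; Miocene 23.03–5.333; Furongian 497–485.4; Pliocene 5.333–2.58; Paleocene 66–56; Oligocene 33.9–23.03.
Larger Ma is older, so oldest→youngest is Furongian, Cisuralian, Paleocene, Eocene, Oligocene, Miocene, Pliocene; reverse it for youngest→oldest.

Pliocene, Miocene, Oligocene, Eocene, Paleocene, Cisuralian, Furongian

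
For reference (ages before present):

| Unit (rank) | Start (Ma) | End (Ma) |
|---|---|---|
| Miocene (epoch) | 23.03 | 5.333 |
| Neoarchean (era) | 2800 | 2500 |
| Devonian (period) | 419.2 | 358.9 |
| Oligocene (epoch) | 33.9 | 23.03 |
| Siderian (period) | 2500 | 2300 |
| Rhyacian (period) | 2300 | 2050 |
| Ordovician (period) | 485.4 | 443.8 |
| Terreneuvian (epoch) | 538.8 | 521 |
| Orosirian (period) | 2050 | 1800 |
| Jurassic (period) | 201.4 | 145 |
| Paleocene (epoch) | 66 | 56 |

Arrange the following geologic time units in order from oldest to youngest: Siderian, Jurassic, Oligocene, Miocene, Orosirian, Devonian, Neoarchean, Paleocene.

Neoarchean, Siderian, Orosirian, Devonian, Jurassic, Paleocene, Oligocene, Miocene

Sorting by start age (descending Ma, since larger Ma = older): Neoarchean began 2800, Siderian began 2500, Orosirian began 2050, Devonian began 419.2, Jurassic began 201.4, Paleocene began 66, Oligocene began 33.9, Miocene began 23.03.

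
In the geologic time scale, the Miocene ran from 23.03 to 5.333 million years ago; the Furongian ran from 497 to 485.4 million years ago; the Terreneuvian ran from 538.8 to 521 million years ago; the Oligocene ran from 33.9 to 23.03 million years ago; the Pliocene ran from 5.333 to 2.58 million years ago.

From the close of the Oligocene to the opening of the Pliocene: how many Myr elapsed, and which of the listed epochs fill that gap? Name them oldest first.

End of Oligocene = 23.03 Ma; start of Pliocene = 5.333 Ma.
Gap = 23.03 − 5.333 = 17.697 Myr.
Epochs wholly inside 23.03–5.333 Ma: Miocene (23.03–5.333).

17.697 million years; Miocene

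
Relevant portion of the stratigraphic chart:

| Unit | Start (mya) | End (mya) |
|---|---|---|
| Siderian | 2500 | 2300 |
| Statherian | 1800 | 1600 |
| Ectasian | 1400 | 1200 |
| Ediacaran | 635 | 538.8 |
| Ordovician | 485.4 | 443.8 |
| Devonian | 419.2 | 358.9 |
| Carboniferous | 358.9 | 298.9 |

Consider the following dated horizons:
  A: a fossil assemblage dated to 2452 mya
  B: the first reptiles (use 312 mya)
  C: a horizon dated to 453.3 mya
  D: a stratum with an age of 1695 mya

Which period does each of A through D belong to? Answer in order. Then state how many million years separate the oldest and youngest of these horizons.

A — Siderian; B — Carboniferous; C — Ordovician; D — Statherian; span 2140 million years

Match each age against the start–end ranges in the excerpt: A = 2452 Ma → Siderian (2500–2300); B = 312 Ma → Carboniferous (358.9–298.9); C = 453.3 Ma → Ordovician (485.4–443.8); D = 1695 Ma → Statherian (1800–1600).
The largest age is 2452 Ma and the smallest is 312 Ma; their difference is 2140 Myr.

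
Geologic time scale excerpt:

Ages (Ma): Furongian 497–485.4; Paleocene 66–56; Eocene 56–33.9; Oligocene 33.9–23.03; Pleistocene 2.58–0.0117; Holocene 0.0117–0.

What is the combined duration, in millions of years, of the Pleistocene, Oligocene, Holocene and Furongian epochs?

25.05 million years

Each duration: Pleistocene = 2.5683; Oligocene = 10.87; Holocene = 0.0117; Furongian = 11.6.
Sum: 2.5683 + 10.87 + 0.0117 + 11.6 = 25.05 Myr.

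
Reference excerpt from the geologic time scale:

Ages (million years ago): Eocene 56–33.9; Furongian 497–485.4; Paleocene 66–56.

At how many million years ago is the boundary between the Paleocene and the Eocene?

56 million years ago

The Paleocene ends and the Eocene begins at 56 million years ago.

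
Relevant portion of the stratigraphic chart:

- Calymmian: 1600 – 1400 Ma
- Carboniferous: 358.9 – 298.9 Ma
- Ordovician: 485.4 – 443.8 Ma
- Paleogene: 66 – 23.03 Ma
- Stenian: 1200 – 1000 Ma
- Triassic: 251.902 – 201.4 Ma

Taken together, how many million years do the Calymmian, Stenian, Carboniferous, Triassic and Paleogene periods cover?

553.472 million years

Duration is start − end for each: (1600 − 1400) + (1200 − 1000) + (358.9 − 298.9) + (251.902 − 201.4) + (66 − 23.03).
That is 200 + 200 + 60 + 50.502 + 42.97, which totals 553.472 million years.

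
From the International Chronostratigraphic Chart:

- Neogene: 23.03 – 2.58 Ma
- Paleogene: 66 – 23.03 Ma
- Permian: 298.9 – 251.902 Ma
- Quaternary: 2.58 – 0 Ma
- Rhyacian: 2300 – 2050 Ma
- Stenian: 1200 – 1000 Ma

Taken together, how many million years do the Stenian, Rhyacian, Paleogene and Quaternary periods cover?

495.55 million years

Duration is start − end for each: (1200 − 1000) + (2300 − 2050) + (66 − 23.03) + (2.58 − 0).
That is 200 + 250 + 42.97 + 2.58, which totals 495.55 million years.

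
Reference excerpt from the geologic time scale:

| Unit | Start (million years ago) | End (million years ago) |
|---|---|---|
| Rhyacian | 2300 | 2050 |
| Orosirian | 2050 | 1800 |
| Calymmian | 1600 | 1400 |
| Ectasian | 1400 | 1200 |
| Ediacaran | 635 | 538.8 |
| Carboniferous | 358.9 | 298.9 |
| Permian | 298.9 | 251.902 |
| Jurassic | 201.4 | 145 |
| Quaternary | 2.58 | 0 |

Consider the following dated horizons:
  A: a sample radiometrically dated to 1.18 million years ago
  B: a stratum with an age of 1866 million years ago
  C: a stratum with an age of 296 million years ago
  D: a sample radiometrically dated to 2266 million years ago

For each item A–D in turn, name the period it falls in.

A — Quaternary; B — Orosirian; C — Permian; D — Rhyacian

A: 1.18 Ma lies in 2.58–0 Ma, so Quaternary.
B: 1866 Ma lies in 2050–1800 Ma, so Orosirian.
C: 296 Ma lies in 298.9–251.902 Ma, so Permian.
D: 2266 Ma lies in 2300–2050 Ma, so Rhyacian.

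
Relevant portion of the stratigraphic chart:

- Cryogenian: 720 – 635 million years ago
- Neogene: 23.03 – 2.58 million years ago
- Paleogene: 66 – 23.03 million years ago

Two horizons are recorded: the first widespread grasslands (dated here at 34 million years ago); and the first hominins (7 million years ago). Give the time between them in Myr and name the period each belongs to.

27 million years apart; the first in the Paleogene, the second in the Neogene

Elapsed time: 34 − 7 = 27 Myr.
34 Ma lies within 66–23.03 Ma: Paleogene.
7 Ma lies within 23.03–2.58 Ma: Neogene.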